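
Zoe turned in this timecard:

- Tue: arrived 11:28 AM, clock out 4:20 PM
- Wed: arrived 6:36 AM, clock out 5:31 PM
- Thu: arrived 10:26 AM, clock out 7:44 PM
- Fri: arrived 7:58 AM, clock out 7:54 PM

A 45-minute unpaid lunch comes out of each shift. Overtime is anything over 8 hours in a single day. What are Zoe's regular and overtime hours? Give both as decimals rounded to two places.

Regular 28.12 hours, overtime 5.90 hours

Tue: 11:28 AM–4:20 PM = 4 h 52 min; less 45 min break → 4 h 7 min
Wed: 6:36 AM–5:31 PM = 10 h 55 min; less 45 min break → 10 h 10 min
Thu: 10:26 AM–7:44 PM = 9 h 18 min; less 45 min break → 8 h 33 min
Fri: 7:58 AM–7:54 PM = 11 h 56 min; less 45 min break → 11 h 11 min
Tue reg 4 h 7 min / OT 0 h 0 min; Wed reg 8 h 0 min / OT 2 h 10 min; Thu reg 8 h 0 min / OT 0 h 33 min; Fri reg 8 h 0 min / OT 3 h 11 min.
Totals: regular 28 h 7 min, overtime 5 h 54 min.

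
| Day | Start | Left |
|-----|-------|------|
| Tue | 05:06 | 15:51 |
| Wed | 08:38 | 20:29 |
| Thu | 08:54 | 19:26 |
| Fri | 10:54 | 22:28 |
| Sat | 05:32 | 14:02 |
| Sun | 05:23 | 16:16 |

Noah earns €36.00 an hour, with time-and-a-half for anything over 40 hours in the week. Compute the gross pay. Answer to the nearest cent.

Tue: 05:06–15:51 = 10 h 45 min
Wed: 08:38–20:29 = 11 h 51 min
Thu: 08:54–19:26 = 10 h 32 min
Fri: 10:54–22:28 = 11 h 34 min
Sat: 05:32–14:02 = 8 h 30 min
Sun: 05:23–16:16 = 10 h 53 min
Total worked: 64 h 5 min = 3845 min.
Regular 40 h 0 min = 2400 min at €36.00/h; overtime 24 h 5 min = 1445 min at €54.00/h.
Pay = (2400 × €36.00 + 1445 × €54.00) ÷ 60 = €2740.50.

€2740.50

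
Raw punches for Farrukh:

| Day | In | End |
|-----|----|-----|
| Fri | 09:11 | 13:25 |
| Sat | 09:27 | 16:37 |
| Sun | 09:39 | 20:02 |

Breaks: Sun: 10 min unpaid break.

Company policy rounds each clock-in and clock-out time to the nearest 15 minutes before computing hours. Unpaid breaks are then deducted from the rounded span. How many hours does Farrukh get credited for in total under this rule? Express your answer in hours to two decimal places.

21.33 hours

Fri: in 09:11→09:15, out 13:25→13:30; 4 h 15 min
Sat: in 09:27→09:30, out 16:37→16:30; 7 h 0 min
Sun: in 09:39→09:45, out 20:02→20:00; 10 h 15 min − 10 min = 10 h 5 min
Total credited: 21 h 20 min.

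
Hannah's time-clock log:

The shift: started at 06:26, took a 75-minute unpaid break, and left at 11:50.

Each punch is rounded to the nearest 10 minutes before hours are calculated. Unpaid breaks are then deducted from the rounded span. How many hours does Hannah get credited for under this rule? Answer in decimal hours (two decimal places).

The shift: in 06:26→06:30, out 11:50→11:50; 5 h 20 min − 75 min = 4 h 5 min

4.08 hours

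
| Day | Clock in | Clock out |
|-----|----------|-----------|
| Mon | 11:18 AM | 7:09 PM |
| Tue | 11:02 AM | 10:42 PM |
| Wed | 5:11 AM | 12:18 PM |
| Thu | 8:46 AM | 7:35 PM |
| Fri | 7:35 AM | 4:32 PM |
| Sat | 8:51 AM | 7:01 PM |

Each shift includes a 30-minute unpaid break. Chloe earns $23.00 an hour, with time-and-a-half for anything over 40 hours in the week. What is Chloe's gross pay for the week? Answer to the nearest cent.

$1388.05

Mon: 11:18 AM–7:09 PM = 7 h 51 min; less 30 min break → 7 h 21 min
Tue: 11:02 AM–10:42 PM = 11 h 40 min; less 30 min break → 11 h 10 min
Wed: 5:11 AM–12:18 PM = 7 h 7 min; less 30 min break → 6 h 37 min
Thu: 8:46 AM–7:35 PM = 10 h 49 min; less 30 min break → 10 h 19 min
Fri: 7:35 AM–4:32 PM = 8 h 57 min; less 30 min break → 8 h 27 min
Sat: 8:51 AM–7:01 PM = 10 h 10 min; less 30 min break → 9 h 40 min
Total worked: 53 h 34 min = 3214 min.
Regular 40 h 0 min = 2400 min at $23.00/h; overtime 13 h 34 min = 814 min at $34.50/h.
Pay = (2400 × $23.00 + 814 × $34.50) ÷ 60 = $1388.05.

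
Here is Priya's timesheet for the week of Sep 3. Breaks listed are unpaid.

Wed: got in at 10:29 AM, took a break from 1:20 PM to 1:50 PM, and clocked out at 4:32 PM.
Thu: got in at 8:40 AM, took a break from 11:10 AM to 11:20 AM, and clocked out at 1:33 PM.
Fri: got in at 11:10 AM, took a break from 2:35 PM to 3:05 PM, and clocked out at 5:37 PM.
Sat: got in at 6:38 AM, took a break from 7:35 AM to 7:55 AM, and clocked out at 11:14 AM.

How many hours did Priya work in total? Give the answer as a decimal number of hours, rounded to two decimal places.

20.48 hours

Wed: 10:29 AM–4:32 PM = 6 h 3 min; less 30 min break → 5 h 33 min
Thu: 8:40 AM–1:33 PM = 4 h 53 min; less 10 min break → 4 h 43 min
Fri: 11:10 AM–5:37 PM = 6 h 27 min; less 30 min break → 5 h 57 min
Sat: 6:38 AM–11:14 AM = 4 h 36 min; less 20 min break → 4 h 16 min
Total: 5 h 33 min + 4 h 43 min + 5 h 57 min + 4 h 16 min = 20 h 29 min.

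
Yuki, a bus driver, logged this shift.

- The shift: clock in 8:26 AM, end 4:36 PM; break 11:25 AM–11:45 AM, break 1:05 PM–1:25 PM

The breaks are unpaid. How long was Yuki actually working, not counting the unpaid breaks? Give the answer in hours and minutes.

7 h 30 min

The shift: 8:26 AM–4:36 PM = 8 h 10 min; less 40 min break → 7 h 30 min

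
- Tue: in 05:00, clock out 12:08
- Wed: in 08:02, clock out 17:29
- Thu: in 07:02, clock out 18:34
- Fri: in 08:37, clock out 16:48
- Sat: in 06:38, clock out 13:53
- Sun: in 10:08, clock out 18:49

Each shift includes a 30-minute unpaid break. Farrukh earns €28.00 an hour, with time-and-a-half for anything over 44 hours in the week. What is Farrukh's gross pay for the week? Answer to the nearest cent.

Tue: 05:00–12:08 = 7 h 8 min; less 30 min break → 6 h 38 min
Wed: 08:02–17:29 = 9 h 27 min; less 30 min break → 8 h 57 min
Thu: 07:02–18:34 = 11 h 32 min; less 30 min break → 11 h 2 min
Fri: 08:37–16:48 = 8 h 11 min; less 30 min break → 7 h 41 min
Sat: 06:38–13:53 = 7 h 15 min; less 30 min break → 6 h 45 min
Sun: 10:08–18:49 = 8 h 41 min; less 30 min break → 8 h 11 min
Total worked: 49 h 14 min = 2954 min.
Regular 44 h 0 min = 2640 min at €28.00/h; overtime 5 h 14 min = 314 min at €42.00/h.
Pay = (2640 × €28.00 + 314 × €42.00) ÷ 60 = €1451.80.

€1451.80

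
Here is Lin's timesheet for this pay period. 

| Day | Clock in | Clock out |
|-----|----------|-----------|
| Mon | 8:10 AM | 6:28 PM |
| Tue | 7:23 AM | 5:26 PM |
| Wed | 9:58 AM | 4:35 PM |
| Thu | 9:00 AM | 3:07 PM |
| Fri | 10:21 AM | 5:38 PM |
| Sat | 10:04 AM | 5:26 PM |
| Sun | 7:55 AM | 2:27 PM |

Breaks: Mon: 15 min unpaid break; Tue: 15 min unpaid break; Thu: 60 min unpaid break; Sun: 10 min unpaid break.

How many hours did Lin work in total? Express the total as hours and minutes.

52 h 36 min

Mon: 8:10 AM–6:28 PM = 10 h 18 min; less 15 min break → 10 h 3 min
Tue: 7:23 AM–5:26 PM = 10 h 3 min; less 15 min break → 9 h 48 min
Wed: 9:58 AM–4:35 PM = 6 h 37 min
Thu: 9:00 AM–3:07 PM = 6 h 7 min; less 60 min break → 5 h 7 min
Fri: 10:21 AM–5:38 PM = 7 h 17 min
Sat: 10:04 AM–5:26 PM = 7 h 22 min
Sun: 7:55 AM–2:27 PM = 6 h 32 min; less 10 min break → 6 h 22 min
Total: 10 h 3 min + 9 h 48 min + 6 h 37 min + 5 h 7 min + 7 h 17 min + 7 h 22 min + 6 h 22 min = 52 h 36 min.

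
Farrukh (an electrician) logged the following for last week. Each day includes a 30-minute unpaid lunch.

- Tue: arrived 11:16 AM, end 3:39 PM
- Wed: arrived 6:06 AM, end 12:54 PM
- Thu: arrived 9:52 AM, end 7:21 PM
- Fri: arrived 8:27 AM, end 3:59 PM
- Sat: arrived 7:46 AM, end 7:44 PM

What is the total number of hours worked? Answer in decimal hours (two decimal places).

37.67 hours

Tue: 11:16 AM–3:39 PM = 4 h 23 min; less 30 min break → 3 h 53 min
Wed: 6:06 AM–12:54 PM = 6 h 48 min; less 30 min break → 6 h 18 min
Thu: 9:52 AM–7:21 PM = 9 h 29 min; less 30 min break → 8 h 59 min
Fri: 8:27 AM–3:59 PM = 7 h 32 min; less 30 min break → 7 h 2 min
Sat: 7:46 AM–7:44 PM = 11 h 58 min; less 30 min break → 11 h 28 min
Total: 3 h 53 min + 6 h 18 min + 8 h 59 min + 7 h 2 min + 11 h 28 min = 37 h 40 min.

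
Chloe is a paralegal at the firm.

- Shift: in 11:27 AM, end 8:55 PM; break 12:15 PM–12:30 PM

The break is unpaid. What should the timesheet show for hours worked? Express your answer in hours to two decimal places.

Shift: 11:27 AM–8:55 PM = 9 h 28 min; less 15 min break → 9 h 13 min

9.22 hours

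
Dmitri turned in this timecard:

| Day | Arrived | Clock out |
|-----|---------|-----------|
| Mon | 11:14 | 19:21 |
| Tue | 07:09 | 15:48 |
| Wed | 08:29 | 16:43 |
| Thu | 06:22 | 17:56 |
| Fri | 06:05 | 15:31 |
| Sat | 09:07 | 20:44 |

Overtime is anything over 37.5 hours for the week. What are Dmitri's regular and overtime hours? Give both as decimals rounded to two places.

Regular 37.50 hours, overtime 20.12 hours

Mon: 11:14–19:21 = 8 h 7 min
Tue: 07:09–15:48 = 8 h 39 min
Wed: 08:29–16:43 = 8 h 14 min
Thu: 06:22–17:56 = 11 h 34 min
Fri: 06:05–15:31 = 9 h 26 min
Sat: 09:07–20:44 = 11 h 37 min
Total worked: 57 h 37 min = 57.62 h.
Threshold 37.5 h → overtime 20 h 7 min, regular 37 h 30 min.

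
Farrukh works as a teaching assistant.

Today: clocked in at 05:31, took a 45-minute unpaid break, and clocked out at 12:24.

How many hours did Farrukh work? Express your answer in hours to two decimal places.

Today: 05:31–12:24 = 6 h 53 min; less 45 min break → 6 h 8 min

6.13 hours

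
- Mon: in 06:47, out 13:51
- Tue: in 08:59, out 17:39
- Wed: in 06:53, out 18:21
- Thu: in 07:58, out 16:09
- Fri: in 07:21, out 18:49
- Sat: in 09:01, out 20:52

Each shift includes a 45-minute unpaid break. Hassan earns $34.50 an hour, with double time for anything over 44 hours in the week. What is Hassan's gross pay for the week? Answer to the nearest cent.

$2221.80

Mon: 06:47–13:51 = 7 h 4 min; less 45 min break → 6 h 19 min
Tue: 08:59–17:39 = 8 h 40 min; less 45 min break → 7 h 55 min
Wed: 06:53–18:21 = 11 h 28 min; less 45 min break → 10 h 43 min
Thu: 07:58–16:09 = 8 h 11 min; less 45 min break → 7 h 26 min
Fri: 07:21–18:49 = 11 h 28 min; less 45 min break → 10 h 43 min
Sat: 09:01–20:52 = 11 h 51 min; less 45 min break → 11 h 6 min
Total worked: 54 h 12 min = 3252 min.
Regular 44 h 0 min = 2640 min at $34.50/h; overtime 10 h 12 min = 612 min at $69.00/h.
Pay = (2640 × $34.50 + 612 × $69.00) ÷ 60 = $2221.80.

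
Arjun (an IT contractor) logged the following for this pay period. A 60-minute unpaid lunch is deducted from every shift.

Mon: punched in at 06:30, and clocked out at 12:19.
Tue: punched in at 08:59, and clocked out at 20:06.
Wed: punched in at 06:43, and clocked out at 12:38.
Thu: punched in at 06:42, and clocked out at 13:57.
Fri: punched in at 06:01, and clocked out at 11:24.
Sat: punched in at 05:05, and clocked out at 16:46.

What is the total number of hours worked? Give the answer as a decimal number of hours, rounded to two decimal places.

Mon: 06:30–12:19 = 5 h 49 min; less 60 min break → 4 h 49 min
Tue: 08:59–20:06 = 11 h 7 min; less 60 min break → 10 h 7 min
Wed: 06:43–12:38 = 5 h 55 min; less 60 min break → 4 h 55 min
Thu: 06:42–13:57 = 7 h 15 min; less 60 min break → 6 h 15 min
Fri: 06:01–11:24 = 5 h 23 min; less 60 min break → 4 h 23 min
Sat: 05:05–16:46 = 11 h 41 min; less 60 min break → 10 h 41 min
Total: 4 h 49 min + 10 h 7 min + 4 h 55 min + 6 h 15 min + 4 h 23 min + 10 h 41 min = 41 h 10 min.

41.17 hours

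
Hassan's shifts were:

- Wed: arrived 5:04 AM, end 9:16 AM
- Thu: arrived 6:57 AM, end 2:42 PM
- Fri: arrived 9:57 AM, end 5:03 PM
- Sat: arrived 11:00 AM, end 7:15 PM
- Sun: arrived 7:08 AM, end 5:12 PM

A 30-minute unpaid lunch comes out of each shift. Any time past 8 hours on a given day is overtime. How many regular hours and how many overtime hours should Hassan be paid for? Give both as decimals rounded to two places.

Regular 33.30 hours, overtime 1.57 hours

Wed: 5:04 AM–9:16 AM = 4 h 12 min; less 30 min break → 3 h 42 min
Thu: 6:57 AM–2:42 PM = 7 h 45 min; less 30 min break → 7 h 15 min
Fri: 9:57 AM–5:03 PM = 7 h 6 min; less 30 min break → 6 h 36 min
Sat: 11:00 AM–7:15 PM = 8 h 15 min; less 30 min break → 7 h 45 min
Sun: 7:08 AM–5:12 PM = 10 h 4 min; less 30 min break → 9 h 34 min
Wed reg 3 h 42 min / OT 0 h 0 min; Thu reg 7 h 15 min / OT 0 h 0 min; Fri reg 6 h 36 min / OT 0 h 0 min; Sat reg 7 h 45 min / OT 0 h 0 min; Sun reg 8 h 0 min / OT 1 h 34 min.
Totals: regular 33 h 18 min, overtime 1 h 34 min.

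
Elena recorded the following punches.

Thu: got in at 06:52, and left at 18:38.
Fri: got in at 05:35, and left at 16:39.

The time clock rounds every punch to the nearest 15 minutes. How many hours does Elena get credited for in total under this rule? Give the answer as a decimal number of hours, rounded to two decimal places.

23.25 hours

Thu: in 06:52→06:45, out 18:38→18:45; 12 h 0 min
Fri: in 05:35→05:30, out 16:39→16:45; 11 h 15 min
Total credited: 23 h 15 min.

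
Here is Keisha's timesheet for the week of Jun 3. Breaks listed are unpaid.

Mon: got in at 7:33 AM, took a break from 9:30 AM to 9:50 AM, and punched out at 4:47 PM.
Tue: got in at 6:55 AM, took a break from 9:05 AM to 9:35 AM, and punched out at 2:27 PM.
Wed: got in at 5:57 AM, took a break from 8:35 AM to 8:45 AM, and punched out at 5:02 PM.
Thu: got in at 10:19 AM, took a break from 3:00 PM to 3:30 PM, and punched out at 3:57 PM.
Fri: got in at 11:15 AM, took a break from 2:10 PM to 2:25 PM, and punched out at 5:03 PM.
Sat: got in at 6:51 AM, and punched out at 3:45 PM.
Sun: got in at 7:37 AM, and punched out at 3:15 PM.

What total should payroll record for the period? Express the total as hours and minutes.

54 h 4 min

Mon: 7:33 AM–4:47 PM = 9 h 14 min; less 20 min break → 8 h 54 min
Tue: 6:55 AM–2:27 PM = 7 h 32 min; less 30 min break → 7 h 2 min
Wed: 5:57 AM–5:02 PM = 11 h 5 min; less 10 min break → 10 h 55 min
Thu: 10:19 AM–3:57 PM = 5 h 38 min; less 30 min break → 5 h 8 min
Fri: 11:15 AM–5:03 PM = 5 h 48 min; less 15 min break → 5 h 33 min
Sat: 6:51 AM–3:45 PM = 8 h 54 min
Sun: 7:37 AM–3:15 PM = 7 h 38 min
Total: 8 h 54 min + 7 h 2 min + 10 h 55 min + 5 h 8 min + 5 h 33 min + 8 h 54 min + 7 h 38 min = 54 h 4 min.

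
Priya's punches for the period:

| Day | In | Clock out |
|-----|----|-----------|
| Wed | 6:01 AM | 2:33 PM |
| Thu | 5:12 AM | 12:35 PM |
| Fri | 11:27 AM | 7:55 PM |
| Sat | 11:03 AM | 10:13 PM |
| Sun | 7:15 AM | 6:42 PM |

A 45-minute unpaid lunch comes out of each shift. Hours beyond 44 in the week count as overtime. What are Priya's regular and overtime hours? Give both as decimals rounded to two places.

Wed: 6:01 AM–2:33 PM = 8 h 32 min; less 45 min break → 7 h 47 min
Thu: 5:12 AM–12:35 PM = 7 h 23 min; less 45 min break → 6 h 38 min
Fri: 11:27 AM–7:55 PM = 8 h 28 min; less 45 min break → 7 h 43 min
Sat: 11:03 AM–10:13 PM = 11 h 10 min; less 45 min break → 10 h 25 min
Sun: 7:15 AM–6:42 PM = 11 h 27 min; less 45 min break → 10 h 42 min
Total worked: 43 h 15 min = 43.25 h.
Threshold 44 h → overtime 0 h 0 min, regular 43 h 15 min.

Regular 43.25 hours, overtime 0.00 hours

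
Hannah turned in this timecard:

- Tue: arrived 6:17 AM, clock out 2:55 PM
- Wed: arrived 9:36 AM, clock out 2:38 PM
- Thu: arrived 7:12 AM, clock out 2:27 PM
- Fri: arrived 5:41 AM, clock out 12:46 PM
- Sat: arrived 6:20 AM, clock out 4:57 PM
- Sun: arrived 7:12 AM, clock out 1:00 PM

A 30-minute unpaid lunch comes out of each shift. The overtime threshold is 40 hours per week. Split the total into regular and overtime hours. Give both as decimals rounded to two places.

Regular 40.00 hours, overtime 1.42 hours

Tue: 6:17 AM–2:55 PM = 8 h 38 min; less 30 min break → 8 h 8 min
Wed: 9:36 AM–2:38 PM = 5 h 2 min; less 30 min break → 4 h 32 min
Thu: 7:12 AM–2:27 PM = 7 h 15 min; less 30 min break → 6 h 45 min
Fri: 5:41 AM–12:46 PM = 7 h 5 min; less 30 min break → 6 h 35 min
Sat: 6:20 AM–4:57 PM = 10 h 37 min; less 30 min break → 10 h 7 min
Sun: 7:12 AM–1:00 PM = 5 h 48 min; less 30 min break → 5 h 18 min
Total worked: 41 h 25 min = 41.42 h.
Threshold 40 h → overtime 1 h 25 min, regular 40 h 0 min.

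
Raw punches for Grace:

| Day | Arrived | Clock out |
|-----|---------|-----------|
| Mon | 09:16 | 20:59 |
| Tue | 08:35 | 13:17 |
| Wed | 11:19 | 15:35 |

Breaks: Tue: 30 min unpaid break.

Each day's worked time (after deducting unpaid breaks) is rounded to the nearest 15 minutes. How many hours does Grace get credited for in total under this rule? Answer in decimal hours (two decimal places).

20.25 hours

Mon: 09:16–20:59 = 11 h 43 min → rounds to 11 h 45 min
Tue: 08:35–13:17 = 4 h 42 min − 30 min = 4 h 12 min → rounds to 4 h 15 min
Wed: 11:19–15:35 = 4 h 16 min → rounds to 4 h 15 min
Total credited: 20 h 15 min.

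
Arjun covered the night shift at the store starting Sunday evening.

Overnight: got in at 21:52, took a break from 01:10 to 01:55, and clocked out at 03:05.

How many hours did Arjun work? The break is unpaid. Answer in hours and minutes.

4 h 28 min

Overnight: 21:52 → midnight = 2 h 8 min; midnight → 03:05 = 3 h 5 min; span 5 h 13 min; less 45 min break → 4 h 28 min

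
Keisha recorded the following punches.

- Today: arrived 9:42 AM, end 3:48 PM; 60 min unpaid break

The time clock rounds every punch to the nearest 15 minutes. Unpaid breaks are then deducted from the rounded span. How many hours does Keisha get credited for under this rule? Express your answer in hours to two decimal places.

Today: in 9:42 AM→9:45 AM, out 3:48 PM→3:45 PM; 6 h 0 min − 60 min = 5 h 0 min

5.00 hours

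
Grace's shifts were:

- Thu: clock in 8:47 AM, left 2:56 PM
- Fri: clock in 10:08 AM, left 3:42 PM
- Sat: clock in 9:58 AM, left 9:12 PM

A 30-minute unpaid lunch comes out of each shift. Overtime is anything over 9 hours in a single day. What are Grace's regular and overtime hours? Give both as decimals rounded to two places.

Regular 19.72 hours, overtime 1.73 hours

Thu: 8:47 AM–2:56 PM = 6 h 9 min; less 30 min break → 5 h 39 min
Fri: 10:08 AM–3:42 PM = 5 h 34 min; less 30 min break → 5 h 4 min
Sat: 9:58 AM–9:12 PM = 11 h 14 min; less 30 min break → 10 h 44 min
Thu reg 5 h 39 min / OT 0 h 0 min; Fri reg 5 h 4 min / OT 0 h 0 min; Sat reg 9 h 0 min / OT 1 h 44 min.
Totals: regular 19 h 43 min, overtime 1 h 44 min.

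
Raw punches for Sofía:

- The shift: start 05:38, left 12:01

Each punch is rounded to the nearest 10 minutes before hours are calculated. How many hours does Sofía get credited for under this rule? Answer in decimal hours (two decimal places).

6.33 hours

The shift: in 05:38→05:40, out 12:01→12:00; 6 h 20 min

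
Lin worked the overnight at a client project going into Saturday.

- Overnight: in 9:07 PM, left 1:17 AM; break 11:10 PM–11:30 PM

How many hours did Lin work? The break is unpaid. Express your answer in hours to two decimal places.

Overnight: 9:07 PM → midnight = 2 h 53 min; midnight → 1:17 AM = 1 h 17 min; span 4 h 10 min; less 20 min break → 3 h 50 min

3.83 hours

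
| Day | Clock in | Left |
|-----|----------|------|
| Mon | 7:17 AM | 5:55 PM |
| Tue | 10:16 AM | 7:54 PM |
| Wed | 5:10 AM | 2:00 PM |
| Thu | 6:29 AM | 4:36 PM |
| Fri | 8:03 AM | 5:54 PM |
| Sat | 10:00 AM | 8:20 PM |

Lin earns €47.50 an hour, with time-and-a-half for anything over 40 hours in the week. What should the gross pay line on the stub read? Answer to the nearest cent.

€3282.25

Mon: 7:17 AM–5:55 PM = 10 h 38 min
Tue: 10:16 AM–7:54 PM = 9 h 38 min
Wed: 5:10 AM–2:00 PM = 8 h 50 min
Thu: 6:29 AM–4:36 PM = 10 h 7 min
Fri: 8:03 AM–5:54 PM = 9 h 51 min
Sat: 10:00 AM–8:20 PM = 10 h 20 min
Total worked: 59 h 24 min = 3564 min.
Regular 40 h 0 min = 2400 min at €47.50/h; overtime 19 h 24 min = 1164 min at €71.25/h.
Pay = (2400 × €47.50 + 1164 × €71.25) ÷ 60 = €3282.25.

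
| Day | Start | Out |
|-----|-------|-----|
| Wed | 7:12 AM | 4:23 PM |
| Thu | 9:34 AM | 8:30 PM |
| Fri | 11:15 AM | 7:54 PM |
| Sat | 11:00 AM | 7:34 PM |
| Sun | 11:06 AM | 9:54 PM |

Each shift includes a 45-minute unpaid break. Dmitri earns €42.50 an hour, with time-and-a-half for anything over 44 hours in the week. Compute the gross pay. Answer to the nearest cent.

€1894.44

Wed: 7:12 AM–4:23 PM = 9 h 11 min; less 45 min break → 8 h 26 min
Thu: 9:34 AM–8:30 PM = 10 h 56 min; less 45 min break → 10 h 11 min
Fri: 11:15 AM–7:54 PM = 8 h 39 min; less 45 min break → 7 h 54 min
Sat: 11:00 AM–7:34 PM = 8 h 34 min; less 45 min break → 7 h 49 min
Sun: 11:06 AM–9:54 PM = 10 h 48 min; less 45 min break → 10 h 3 min
Total worked: 44 h 23 min = 2663 min.
Regular 44 h 0 min = 2640 min at €42.50/h; overtime 0 h 23 min = 23 min at €63.75/h.
Pay = (2640 × €42.50 + 23 × €63.75) ÷ 60 = €1894.44.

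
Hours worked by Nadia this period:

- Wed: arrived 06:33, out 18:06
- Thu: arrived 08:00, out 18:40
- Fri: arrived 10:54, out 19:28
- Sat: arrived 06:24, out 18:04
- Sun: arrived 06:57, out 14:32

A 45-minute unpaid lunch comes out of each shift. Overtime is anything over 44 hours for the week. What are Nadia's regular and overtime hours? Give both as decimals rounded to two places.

Regular 44.00 hours, overtime 2.28 hours

Wed: 06:33–18:06 = 11 h 33 min; less 45 min break → 10 h 48 min
Thu: 08:00–18:40 = 10 h 40 min; less 45 min break → 9 h 55 min
Fri: 10:54–19:28 = 8 h 34 min; less 45 min break → 7 h 49 min
Sat: 06:24–18:04 = 11 h 40 min; less 45 min break → 10 h 55 min
Sun: 06:57–14:32 = 7 h 35 min; less 45 min break → 6 h 50 min
Total worked: 46 h 17 min = 46.28 h.
Threshold 44 h → overtime 2 h 17 min, regular 44 h 0 min.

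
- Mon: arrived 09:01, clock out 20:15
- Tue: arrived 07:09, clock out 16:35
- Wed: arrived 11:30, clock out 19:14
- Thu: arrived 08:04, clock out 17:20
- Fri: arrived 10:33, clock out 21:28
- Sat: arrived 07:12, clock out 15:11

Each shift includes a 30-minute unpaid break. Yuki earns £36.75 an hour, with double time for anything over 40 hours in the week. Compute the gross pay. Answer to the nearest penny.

£2467.15

Mon: 09:01–20:15 = 11 h 14 min; less 30 min break → 10 h 44 min
Tue: 07:09–16:35 = 9 h 26 min; less 30 min break → 8 h 56 min
Wed: 11:30–19:14 = 7 h 44 min; less 30 min break → 7 h 14 min
Thu: 08:04–17:20 = 9 h 16 min; less 30 min break → 8 h 46 min
Fri: 10:33–21:28 = 10 h 55 min; less 30 min break → 10 h 25 min
Sat: 07:12–15:11 = 7 h 59 min; less 30 min break → 7 h 29 min
Total worked: 53 h 34 min = 3214 min.
Regular 40 h 0 min = 2400 min at £36.75/h; overtime 13 h 34 min = 814 min at £73.50/h.
Pay = (2400 × £36.75 + 814 × £73.50) ÷ 60 = £2467.15.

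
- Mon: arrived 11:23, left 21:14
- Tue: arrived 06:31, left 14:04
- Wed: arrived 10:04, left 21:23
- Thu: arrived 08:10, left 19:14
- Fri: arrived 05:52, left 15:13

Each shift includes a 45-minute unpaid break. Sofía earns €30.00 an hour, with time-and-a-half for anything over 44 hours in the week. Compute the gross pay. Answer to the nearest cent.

€1382.25

Mon: 11:23–21:14 = 9 h 51 min; less 45 min break → 9 h 6 min
Tue: 06:31–14:04 = 7 h 33 min; less 45 min break → 6 h 48 min
Wed: 10:04–21:23 = 11 h 19 min; less 45 min break → 10 h 34 min
Thu: 08:10–19:14 = 11 h 4 min; less 45 min break → 10 h 19 min
Fri: 05:52–15:13 = 9 h 21 min; less 45 min break → 8 h 36 min
Total worked: 45 h 23 min = 2723 min.
Regular 44 h 0 min = 2640 min at €30.00/h; overtime 1 h 23 min = 83 min at €45.00/h.
Pay = (2640 × €30.00 + 83 × €45.00) ÷ 60 = €1382.25.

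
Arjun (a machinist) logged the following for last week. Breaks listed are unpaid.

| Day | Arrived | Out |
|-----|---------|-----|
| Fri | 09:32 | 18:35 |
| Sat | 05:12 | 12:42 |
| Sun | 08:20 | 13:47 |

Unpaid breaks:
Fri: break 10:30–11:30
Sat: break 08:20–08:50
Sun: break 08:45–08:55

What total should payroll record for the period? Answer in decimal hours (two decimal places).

Fri: 09:32–18:35 = 9 h 3 min; less 60 min break → 8 h 3 min
Sat: 05:12–12:42 = 7 h 30 min; less 30 min break → 7 h 0 min
Sun: 08:20–13:47 = 5 h 27 min; less 10 min break → 5 h 17 min
Total: 8 h 3 min + 7 h 0 min + 5 h 17 min = 20 h 20 min.

20.33 hours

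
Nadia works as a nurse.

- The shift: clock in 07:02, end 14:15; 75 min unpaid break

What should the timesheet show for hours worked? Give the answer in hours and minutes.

5 h 58 min

The shift: 07:02–14:15 = 7 h 13 min; less 75 min break → 5 h 58 min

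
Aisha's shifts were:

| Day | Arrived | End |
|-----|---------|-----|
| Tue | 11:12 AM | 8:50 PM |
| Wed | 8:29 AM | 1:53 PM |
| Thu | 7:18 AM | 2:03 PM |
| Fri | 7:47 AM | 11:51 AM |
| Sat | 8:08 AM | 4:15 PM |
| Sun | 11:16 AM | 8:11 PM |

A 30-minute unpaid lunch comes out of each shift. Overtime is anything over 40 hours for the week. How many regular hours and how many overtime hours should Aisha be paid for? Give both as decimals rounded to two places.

Regular 39.88 hours, overtime 0.00 hours

Tue: 11:12 AM–8:50 PM = 9 h 38 min; less 30 min break → 9 h 8 min
Wed: 8:29 AM–1:53 PM = 5 h 24 min; less 30 min break → 4 h 54 min
Thu: 7:18 AM–2:03 PM = 6 h 45 min; less 30 min break → 6 h 15 min
Fri: 7:47 AM–11:51 AM = 4 h 4 min; less 30 min break → 3 h 34 min
Sat: 8:08 AM–4:15 PM = 8 h 7 min; less 30 min break → 7 h 37 min
Sun: 11:16 AM–8:11 PM = 8 h 55 min; less 30 min break → 8 h 25 min
Total worked: 39 h 53 min = 39.88 h.
Threshold 40 h → overtime 0 h 0 min, regular 39 h 53 min.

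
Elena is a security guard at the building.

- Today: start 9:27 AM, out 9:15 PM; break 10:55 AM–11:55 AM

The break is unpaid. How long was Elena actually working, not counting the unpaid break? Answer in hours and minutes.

Today: 9:27 AM–9:15 PM = 11 h 48 min; less 60 min break → 10 h 48 min

10 h 48 min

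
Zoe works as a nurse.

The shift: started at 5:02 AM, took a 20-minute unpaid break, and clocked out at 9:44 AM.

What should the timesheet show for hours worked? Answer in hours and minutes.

4 h 22 min

The shift: 5:02 AM–9:44 AM = 4 h 42 min; less 20 min break → 4 h 22 min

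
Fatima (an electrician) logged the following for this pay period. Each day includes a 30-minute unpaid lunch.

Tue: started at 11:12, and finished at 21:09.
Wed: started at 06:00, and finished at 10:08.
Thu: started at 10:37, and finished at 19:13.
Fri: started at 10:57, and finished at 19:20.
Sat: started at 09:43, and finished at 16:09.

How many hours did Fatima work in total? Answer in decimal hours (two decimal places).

Tue: 11:12–21:09 = 9 h 57 min; less 30 min break → 9 h 27 min
Wed: 06:00–10:08 = 4 h 8 min; less 30 min break → 3 h 38 min
Thu: 10:37–19:13 = 8 h 36 min; less 30 min break → 8 h 6 min
Fri: 10:57–19:20 = 8 h 23 min; less 30 min break → 7 h 53 min
Sat: 09:43–16:09 = 6 h 26 min; less 30 min break → 5 h 56 min
Total: 9 h 27 min + 3 h 38 min + 8 h 6 min + 7 h 53 min + 5 h 56 min = 35 h 0 min.

35.00 hours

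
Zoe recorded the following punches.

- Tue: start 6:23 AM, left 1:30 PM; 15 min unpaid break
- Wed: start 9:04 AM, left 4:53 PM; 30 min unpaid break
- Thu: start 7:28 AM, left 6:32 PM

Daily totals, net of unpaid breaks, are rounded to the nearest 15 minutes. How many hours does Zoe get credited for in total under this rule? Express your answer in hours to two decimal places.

Tue: 6:23 AM–1:30 PM = 7 h 7 min − 15 min = 6 h 52 min → rounds to 6 h 45 min
Wed: 9:04 AM–4:53 PM = 7 h 49 min − 30 min = 7 h 19 min → rounds to 7 h 15 min
Thu: 7:28 AM–6:32 PM = 11 h 4 min → rounds to 11 h 0 min
Total credited: 25 h 0 min.

25.00 hours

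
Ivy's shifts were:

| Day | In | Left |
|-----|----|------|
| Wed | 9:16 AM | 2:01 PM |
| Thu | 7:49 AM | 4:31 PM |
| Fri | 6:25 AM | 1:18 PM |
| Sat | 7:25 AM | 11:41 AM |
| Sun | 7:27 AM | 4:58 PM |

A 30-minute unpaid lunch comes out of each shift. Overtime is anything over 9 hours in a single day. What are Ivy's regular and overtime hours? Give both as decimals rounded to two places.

Wed: 9:16 AM–2:01 PM = 4 h 45 min; less 30 min break → 4 h 15 min
Thu: 7:49 AM–4:31 PM = 8 h 42 min; less 30 min break → 8 h 12 min
Fri: 6:25 AM–1:18 PM = 6 h 53 min; less 30 min break → 6 h 23 min
Sat: 7:25 AM–11:41 AM = 4 h 16 min; less 30 min break → 3 h 46 min
Sun: 7:27 AM–4:58 PM = 9 h 31 min; less 30 min break → 9 h 1 min
Wed reg 4 h 15 min / OT 0 h 0 min; Thu reg 8 h 12 min / OT 0 h 0 min; Fri reg 6 h 23 min / OT 0 h 0 min; Sat reg 3 h 46 min / OT 0 h 0 min; Sun reg 9 h 0 min / OT 0 h 1 min.
Totals: regular 31 h 36 min, overtime 0 h 1 min.

Regular 31.60 hours, overtime 0.02 hours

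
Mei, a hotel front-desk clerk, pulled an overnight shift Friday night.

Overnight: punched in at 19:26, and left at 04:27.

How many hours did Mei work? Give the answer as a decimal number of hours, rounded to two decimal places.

Overnight: 19:26 → midnight = 4 h 34 min; midnight → 04:27 = 4 h 27 min; span 9 h 1 min

9.02 hours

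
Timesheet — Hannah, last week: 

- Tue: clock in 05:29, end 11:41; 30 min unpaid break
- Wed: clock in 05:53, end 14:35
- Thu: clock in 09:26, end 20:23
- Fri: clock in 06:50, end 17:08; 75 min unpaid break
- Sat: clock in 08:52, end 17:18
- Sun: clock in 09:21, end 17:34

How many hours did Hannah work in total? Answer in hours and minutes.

Tue: 05:29–11:41 = 6 h 12 min; less 30 min break → 5 h 42 min
Wed: 05:53–14:35 = 8 h 42 min
Thu: 09:26–20:23 = 10 h 57 min
Fri: 06:50–17:08 = 10 h 18 min; less 75 min break → 9 h 3 min
Sat: 08:52–17:18 = 8 h 26 min
Sun: 09:21–17:34 = 8 h 13 min
Total: 5 h 42 min + 8 h 42 min + 10 h 57 min + 9 h 3 min + 8 h 26 min + 8 h 13 min = 51 h 3 min.

51 h 3 min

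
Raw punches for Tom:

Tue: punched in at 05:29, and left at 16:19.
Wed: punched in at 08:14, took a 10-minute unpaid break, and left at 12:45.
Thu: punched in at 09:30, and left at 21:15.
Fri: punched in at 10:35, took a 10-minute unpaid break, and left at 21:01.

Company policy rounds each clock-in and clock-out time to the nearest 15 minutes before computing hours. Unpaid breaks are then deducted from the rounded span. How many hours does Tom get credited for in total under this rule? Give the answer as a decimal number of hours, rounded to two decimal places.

37.17 hours

Tue: in 05:29→05:30, out 16:19→16:15; 10 h 45 min
Wed: in 08:14→08:15, out 12:45→12:45; 4 h 30 min − 10 min = 4 h 20 min
Thu: in 09:30→09:30, out 21:15→21:15; 11 h 45 min
Fri: in 10:35→10:30, out 21:01→21:00; 10 h 30 min − 10 min = 10 h 20 min
Total credited: 37 h 10 min.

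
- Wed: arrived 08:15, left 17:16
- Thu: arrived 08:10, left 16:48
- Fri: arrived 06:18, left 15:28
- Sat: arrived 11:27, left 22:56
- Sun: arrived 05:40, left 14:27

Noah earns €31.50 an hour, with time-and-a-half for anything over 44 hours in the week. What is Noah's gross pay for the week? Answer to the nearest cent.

€1531.69

Wed: 08:15–17:16 = 9 h 1 min
Thu: 08:10–16:48 = 8 h 38 min
Fri: 06:18–15:28 = 9 h 10 min
Sat: 11:27–22:56 = 11 h 29 min
Sun: 05:40–14:27 = 8 h 47 min
Total worked: 47 h 5 min = 2825 min.
Regular 44 h 0 min = 2640 min at €31.50/h; overtime 3 h 5 min = 185 min at €47.25/h.
Pay = (2640 × €31.50 + 185 × €47.25) ÷ 60 = €1531.69.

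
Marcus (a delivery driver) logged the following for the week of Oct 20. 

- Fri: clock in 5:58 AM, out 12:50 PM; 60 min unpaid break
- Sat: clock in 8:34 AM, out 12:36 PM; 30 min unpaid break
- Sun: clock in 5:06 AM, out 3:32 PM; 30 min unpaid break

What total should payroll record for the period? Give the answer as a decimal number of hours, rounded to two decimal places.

19.33 hours

Fri: 5:58 AM–12:50 PM = 6 h 52 min; less 60 min break → 5 h 52 min
Sat: 8:34 AM–12:36 PM = 4 h 2 min; less 30 min break → 3 h 32 min
Sun: 5:06 AM–3:32 PM = 10 h 26 min; less 30 min break → 9 h 56 min
Total: 5 h 52 min + 3 h 32 min + 9 h 56 min = 19 h 20 min.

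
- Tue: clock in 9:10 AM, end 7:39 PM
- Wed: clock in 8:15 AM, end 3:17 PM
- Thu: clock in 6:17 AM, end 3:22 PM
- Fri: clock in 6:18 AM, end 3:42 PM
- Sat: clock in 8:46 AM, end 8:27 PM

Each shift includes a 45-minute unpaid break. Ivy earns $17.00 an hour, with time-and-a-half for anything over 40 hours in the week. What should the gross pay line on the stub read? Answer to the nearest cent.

$780.30

Tue: 9:10 AM–7:39 PM = 10 h 29 min; less 45 min break → 9 h 44 min
Wed: 8:15 AM–3:17 PM = 7 h 2 min; less 45 min break → 6 h 17 min
Thu: 6:17 AM–3:22 PM = 9 h 5 min; less 45 min break → 8 h 20 min
Fri: 6:18 AM–3:42 PM = 9 h 24 min; less 45 min break → 8 h 39 min
Sat: 8:46 AM–8:27 PM = 11 h 41 min; less 45 min break → 10 h 56 min
Total worked: 43 h 56 min = 2636 min.
Regular 40 h 0 min = 2400 min at $17.00/h; overtime 3 h 56 min = 236 min at $25.50/h.
Pay = (2400 × $17.00 + 236 × $25.50) ÷ 60 = $780.30.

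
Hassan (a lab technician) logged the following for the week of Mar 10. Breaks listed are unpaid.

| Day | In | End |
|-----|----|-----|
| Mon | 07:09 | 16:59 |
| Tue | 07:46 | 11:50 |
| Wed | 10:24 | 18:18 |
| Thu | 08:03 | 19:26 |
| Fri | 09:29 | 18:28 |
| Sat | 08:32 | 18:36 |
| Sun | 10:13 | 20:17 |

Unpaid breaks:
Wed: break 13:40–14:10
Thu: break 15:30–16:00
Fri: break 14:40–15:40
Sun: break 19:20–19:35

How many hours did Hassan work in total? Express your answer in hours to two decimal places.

60.05 hours

Mon: 07:09–16:59 = 9 h 50 min
Tue: 07:46–11:50 = 4 h 4 min
Wed: 10:24–18:18 = 7 h 54 min; less 30 min break → 7 h 24 min
Thu: 08:03–19:26 = 11 h 23 min; less 30 min break → 10 h 53 min
Fri: 09:29–18:28 = 8 h 59 min; less 60 min break → 7 h 59 min
Sat: 08:32–18:36 = 10 h 4 min
Sun: 10:13–20:17 = 10 h 4 min; less 15 min break → 9 h 49 min
Total: 9 h 50 min + 4 h 4 min + 7 h 24 min + 10 h 53 min + 7 h 59 min + 10 h 4 min + 9 h 49 min = 60 h 3 min.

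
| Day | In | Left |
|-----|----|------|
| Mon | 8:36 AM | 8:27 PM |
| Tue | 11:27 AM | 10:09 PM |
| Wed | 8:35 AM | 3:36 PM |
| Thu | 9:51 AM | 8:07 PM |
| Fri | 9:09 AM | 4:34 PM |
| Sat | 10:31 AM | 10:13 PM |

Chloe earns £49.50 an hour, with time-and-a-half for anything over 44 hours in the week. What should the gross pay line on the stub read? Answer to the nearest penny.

£3288.04

Mon: 8:36 AM–8:27 PM = 11 h 51 min
Tue: 11:27 AM–10:09 PM = 10 h 42 min
Wed: 8:35 AM–3:36 PM = 7 h 1 min
Thu: 9:51 AM–8:07 PM = 10 h 16 min
Fri: 9:09 AM–4:34 PM = 7 h 25 min
Sat: 10:31 AM–10:13 PM = 11 h 42 min
Total worked: 58 h 57 min = 3537 min.
Regular 44 h 0 min = 2640 min at £49.50/h; overtime 14 h 57 min = 897 min at £74.25/h.
Pay = (2640 × £49.50 + 897 × £74.25) ÷ 60 = £3288.04.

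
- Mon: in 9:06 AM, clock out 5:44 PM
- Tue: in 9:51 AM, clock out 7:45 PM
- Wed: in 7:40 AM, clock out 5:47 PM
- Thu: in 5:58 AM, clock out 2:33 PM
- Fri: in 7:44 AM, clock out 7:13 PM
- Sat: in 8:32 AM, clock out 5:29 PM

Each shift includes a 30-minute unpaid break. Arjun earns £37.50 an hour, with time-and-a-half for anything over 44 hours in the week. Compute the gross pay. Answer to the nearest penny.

Mon: 9:06 AM–5:44 PM = 8 h 38 min; less 30 min break → 8 h 8 min
Tue: 9:51 AM–7:45 PM = 9 h 54 min; less 30 min break → 9 h 24 min
Wed: 7:40 AM–5:47 PM = 10 h 7 min; less 30 min break → 9 h 37 min
Thu: 5:58 AM–2:33 PM = 8 h 35 min; less 30 min break → 8 h 5 min
Fri: 7:44 AM–7:13 PM = 11 h 29 min; less 30 min break → 10 h 59 min
Sat: 8:32 AM–5:29 PM = 8 h 57 min; less 30 min break → 8 h 27 min
Total worked: 54 h 40 min = 3280 min.
Regular 44 h 0 min = 2640 min at £37.50/h; overtime 10 h 40 min = 640 min at £56.25/h.
Pay = (2640 × £37.50 + 640 × £56.25) ÷ 60 = £2250.00.

£2250.00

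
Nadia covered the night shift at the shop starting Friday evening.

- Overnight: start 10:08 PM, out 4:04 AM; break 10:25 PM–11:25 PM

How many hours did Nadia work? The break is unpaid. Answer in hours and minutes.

4 h 56 min

Overnight: 10:08 PM → midnight = 1 h 52 min; midnight → 4:04 AM = 4 h 4 min; span 5 h 56 min; less 60 min break → 4 h 56 min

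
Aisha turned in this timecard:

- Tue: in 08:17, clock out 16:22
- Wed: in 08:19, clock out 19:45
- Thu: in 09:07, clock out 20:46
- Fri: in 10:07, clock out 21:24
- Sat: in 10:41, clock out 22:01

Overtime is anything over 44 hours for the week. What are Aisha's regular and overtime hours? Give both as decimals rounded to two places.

Regular 44.00 hours, overtime 9.78 hours

Tue: 08:17–16:22 = 8 h 5 min
Wed: 08:19–19:45 = 11 h 26 min
Thu: 09:07–20:46 = 11 h 39 min
Fri: 10:07–21:24 = 11 h 17 min
Sat: 10:41–22:01 = 11 h 20 min
Total worked: 53 h 47 min = 53.78 h.
Threshold 44 h → overtime 9 h 47 min, regular 44 h 0 min.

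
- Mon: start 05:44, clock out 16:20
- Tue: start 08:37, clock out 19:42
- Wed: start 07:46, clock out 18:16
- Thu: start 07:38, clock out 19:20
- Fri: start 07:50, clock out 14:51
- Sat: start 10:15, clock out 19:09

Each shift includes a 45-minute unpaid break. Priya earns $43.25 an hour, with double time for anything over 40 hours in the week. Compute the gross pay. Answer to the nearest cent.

$3053.45

Mon: 05:44–16:20 = 10 h 36 min; less 45 min break → 9 h 51 min
Tue: 08:37–19:42 = 11 h 5 min; less 45 min break → 10 h 20 min
Wed: 07:46–18:16 = 10 h 30 min; less 45 min break → 9 h 45 min
Thu: 07:38–19:20 = 11 h 42 min; less 45 min break → 10 h 57 min
Fri: 07:50–14:51 = 7 h 1 min; less 45 min break → 6 h 16 min
Sat: 10:15–19:09 = 8 h 54 min; less 45 min break → 8 h 9 min
Total worked: 55 h 18 min = 3318 min.
Regular 40 h 0 min = 2400 min at $43.25/h; overtime 15 h 18 min = 918 min at $86.50/h.
Pay = (2400 × $43.25 + 918 × $86.50) ÷ 60 = $3053.45.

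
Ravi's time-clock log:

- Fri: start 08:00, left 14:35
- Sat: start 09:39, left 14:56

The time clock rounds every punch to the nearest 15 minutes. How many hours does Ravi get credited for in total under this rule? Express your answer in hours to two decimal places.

Fri: in 08:00→08:00, out 14:35→14:30; 6 h 30 min
Sat: in 09:39→09:45, out 14:56→15:00; 5 h 15 min
Total credited: 11 h 45 min.

11.75 hours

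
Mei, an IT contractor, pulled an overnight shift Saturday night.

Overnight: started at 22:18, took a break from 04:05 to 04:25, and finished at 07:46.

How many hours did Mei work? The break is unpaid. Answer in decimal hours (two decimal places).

9.13 hours

Overnight: 22:18 → midnight = 1 h 42 min; midnight → 07:46 = 7 h 46 min; span 9 h 28 min; less 20 min break → 9 h 8 min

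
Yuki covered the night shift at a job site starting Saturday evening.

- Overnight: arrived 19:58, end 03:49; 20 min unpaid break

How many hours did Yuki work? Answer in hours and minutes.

7 h 31 min

Overnight: 19:58 → midnight = 4 h 2 min; midnight → 03:49 = 3 h 49 min; span 7 h 51 min; less 20 min break → 7 h 31 min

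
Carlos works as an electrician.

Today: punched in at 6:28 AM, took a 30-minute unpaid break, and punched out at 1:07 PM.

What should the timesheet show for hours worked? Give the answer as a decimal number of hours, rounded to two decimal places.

6.15 hours

Today: 6:28 AM–1:07 PM = 6 h 39 min; less 30 min break → 6 h 9 min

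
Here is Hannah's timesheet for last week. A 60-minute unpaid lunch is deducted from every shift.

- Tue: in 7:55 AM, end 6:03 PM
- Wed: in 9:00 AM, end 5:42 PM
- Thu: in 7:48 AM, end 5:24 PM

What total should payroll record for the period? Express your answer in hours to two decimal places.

Tue: 7:55 AM–6:03 PM = 10 h 8 min; less 60 min break → 9 h 8 min
Wed: 9:00 AM–5:42 PM = 8 h 42 min; less 60 min break → 7 h 42 min
Thu: 7:48 AM–5:24 PM = 9 h 36 min; less 60 min break → 8 h 36 min
Total: 9 h 8 min + 7 h 42 min + 8 h 36 min = 25 h 26 min.

25.43 hours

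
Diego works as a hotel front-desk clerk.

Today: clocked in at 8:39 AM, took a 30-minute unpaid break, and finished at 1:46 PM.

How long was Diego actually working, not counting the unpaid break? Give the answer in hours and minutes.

4 h 37 min

Today: 8:39 AM–1:46 PM = 5 h 7 min; less 30 min break → 4 h 37 min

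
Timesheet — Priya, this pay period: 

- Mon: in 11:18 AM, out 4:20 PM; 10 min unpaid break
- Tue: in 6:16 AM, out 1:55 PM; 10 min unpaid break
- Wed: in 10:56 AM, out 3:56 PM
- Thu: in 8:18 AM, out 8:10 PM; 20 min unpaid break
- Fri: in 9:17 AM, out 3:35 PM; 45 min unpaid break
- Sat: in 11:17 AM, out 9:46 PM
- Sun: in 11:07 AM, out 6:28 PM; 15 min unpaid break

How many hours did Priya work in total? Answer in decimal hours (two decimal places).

Mon: 11:18 AM–4:20 PM = 5 h 2 min; less 10 min break → 4 h 52 min
Tue: 6:16 AM–1:55 PM = 7 h 39 min; less 10 min break → 7 h 29 min
Wed: 10:56 AM–3:56 PM = 5 h 0 min
Thu: 8:18 AM–8:10 PM = 11 h 52 min; less 20 min break → 11 h 32 min
Fri: 9:17 AM–3:35 PM = 6 h 18 min; less 45 min break → 5 h 33 min
Sat: 11:17 AM–9:46 PM = 10 h 29 min
Sun: 11:07 AM–6:28 PM = 7 h 21 min; less 15 min break → 7 h 6 min
Total: 4 h 52 min + 7 h 29 min + 5 h 0 min + 11 h 32 min + 5 h 33 min + 10 h 29 min + 7 h 6 min = 52 h 1 min.

52.02 hours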